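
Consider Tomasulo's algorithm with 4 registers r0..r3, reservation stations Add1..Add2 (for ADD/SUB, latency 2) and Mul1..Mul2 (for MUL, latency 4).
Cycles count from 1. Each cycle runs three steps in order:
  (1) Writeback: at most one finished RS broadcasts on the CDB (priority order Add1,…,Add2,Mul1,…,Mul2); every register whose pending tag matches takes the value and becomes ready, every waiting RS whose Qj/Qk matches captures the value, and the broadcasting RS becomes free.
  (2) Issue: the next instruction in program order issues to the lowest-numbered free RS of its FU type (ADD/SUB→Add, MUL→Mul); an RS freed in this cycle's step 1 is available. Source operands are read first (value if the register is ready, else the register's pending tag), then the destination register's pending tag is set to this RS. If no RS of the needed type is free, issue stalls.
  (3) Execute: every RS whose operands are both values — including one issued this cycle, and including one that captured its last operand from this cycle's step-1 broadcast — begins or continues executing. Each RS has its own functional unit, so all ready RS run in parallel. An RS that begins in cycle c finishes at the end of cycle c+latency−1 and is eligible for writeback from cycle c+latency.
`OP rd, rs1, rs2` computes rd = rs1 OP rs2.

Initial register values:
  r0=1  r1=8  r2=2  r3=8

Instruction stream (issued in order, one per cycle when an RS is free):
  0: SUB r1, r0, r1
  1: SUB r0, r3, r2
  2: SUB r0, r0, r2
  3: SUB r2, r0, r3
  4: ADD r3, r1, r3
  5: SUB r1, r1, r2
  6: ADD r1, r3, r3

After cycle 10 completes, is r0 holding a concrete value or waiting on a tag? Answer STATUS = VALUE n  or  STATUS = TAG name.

c1: issue SUB r1<-Add1 | r0:1,r1:Add1,r2:2,r3:8
c2: issue SUB r0<-Add2 | r0:Add2,r1:Add1,r2:2,r3:8
c3: CDB Add1=-7; issue SUB r0<-Add1 | r0:Add1,r1:-7,r2:2,r3:8
c4: CDB Add2=6; issue SUB r2<-Add2 | r0:Add1,r1:-7,r2:Add2,r3:8
c5: stall | r0:Add1,r1:-7,r2:Add2,r3:8
c6: CDB Add1=4; issue ADD r3<-Add1 | r0:4,r1:-7,r2:Add2,r3:Add1
c7: stall | r0:4,r1:-7,r2:Add2,r3:Add1
c8: CDB Add1=1; issue SUB r1<-Add1 | r0:4,r1:Add1,r2:Add2,r3:1
c9: CDB Add2=-4; issue ADD r1<-Add2 | r0:4,r1:Add2,r2:-4,r3:1
c10: - | r0:4,r1:Add2,r2:-4,r3:1

STATUS = VALUE 4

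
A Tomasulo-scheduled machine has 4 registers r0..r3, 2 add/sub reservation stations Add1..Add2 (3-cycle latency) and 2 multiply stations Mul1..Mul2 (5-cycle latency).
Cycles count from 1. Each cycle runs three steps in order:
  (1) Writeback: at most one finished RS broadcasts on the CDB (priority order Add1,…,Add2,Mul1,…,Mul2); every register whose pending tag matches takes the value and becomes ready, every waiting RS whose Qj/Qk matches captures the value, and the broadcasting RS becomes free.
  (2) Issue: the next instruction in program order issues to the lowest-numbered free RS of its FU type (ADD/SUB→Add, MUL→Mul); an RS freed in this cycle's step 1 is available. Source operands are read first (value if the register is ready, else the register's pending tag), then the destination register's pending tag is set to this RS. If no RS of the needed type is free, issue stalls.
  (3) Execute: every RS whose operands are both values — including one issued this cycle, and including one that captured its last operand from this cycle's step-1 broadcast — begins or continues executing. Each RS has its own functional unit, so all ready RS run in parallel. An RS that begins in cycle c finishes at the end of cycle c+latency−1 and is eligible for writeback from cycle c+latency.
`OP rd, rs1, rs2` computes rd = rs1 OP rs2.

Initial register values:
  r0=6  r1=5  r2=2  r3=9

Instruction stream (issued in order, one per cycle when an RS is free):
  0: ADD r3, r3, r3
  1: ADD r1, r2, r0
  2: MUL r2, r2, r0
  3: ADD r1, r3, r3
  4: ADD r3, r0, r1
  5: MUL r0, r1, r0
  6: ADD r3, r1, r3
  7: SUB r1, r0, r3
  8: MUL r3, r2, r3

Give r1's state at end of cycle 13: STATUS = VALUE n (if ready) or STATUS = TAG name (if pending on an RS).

cycle 1: issue ADD r3<-Add1 // r0:6,r1:5,r2:2,r3:Add1
cycle 2: issue ADD r1<-Add2 // r0:6,r1:Add2,r2:2,r3:Add1
cycle 3: issue MUL r2<-Mul1 // r0:6,r1:Add2,r2:Mul1,r3:Add1
cycle 4: CDB Add1=18; issue ADD r1<-Add1 // r0:6,r1:Add1,r2:Mul1,r3:18
cycle 5: CDB Add2=8; issue ADD r3<-Add2 // r0:6,r1:Add1,r2:Mul1,r3:Add2
cycle 6: issue MUL r0<-Mul2 // r0:Mul2,r1:Add1,r2:Mul1,r3:Add2
cycle 7: CDB Add1=36; issue ADD r3<-Add1 // r0:Mul2,r1:36,r2:Mul1,r3:Add1
cycle 8: CDB Mul1=12; stall // r0:Mul2,r1:36,r2:12,r3:Add1
cycle 9: stall // r0:Mul2,r1:36,r2:12,r3:Add1
cycle 10: CDB Add2=42; issue SUB r1<-Add2 // r0:Mul2,r1:Add2,r2:12,r3:Add1
cycle 11: issue MUL r3<-Mul1 // r0:Mul2,r1:Add2,r2:12,r3:Mul1
cycle 12: CDB Mul2=216 // r0:216,r1:Add2,r2:12,r3:Mul1
cycle 13: CDB Add1=78 // r0:216,r1:Add2,r2:12,r3:Mul1

STATUS = TAG Add2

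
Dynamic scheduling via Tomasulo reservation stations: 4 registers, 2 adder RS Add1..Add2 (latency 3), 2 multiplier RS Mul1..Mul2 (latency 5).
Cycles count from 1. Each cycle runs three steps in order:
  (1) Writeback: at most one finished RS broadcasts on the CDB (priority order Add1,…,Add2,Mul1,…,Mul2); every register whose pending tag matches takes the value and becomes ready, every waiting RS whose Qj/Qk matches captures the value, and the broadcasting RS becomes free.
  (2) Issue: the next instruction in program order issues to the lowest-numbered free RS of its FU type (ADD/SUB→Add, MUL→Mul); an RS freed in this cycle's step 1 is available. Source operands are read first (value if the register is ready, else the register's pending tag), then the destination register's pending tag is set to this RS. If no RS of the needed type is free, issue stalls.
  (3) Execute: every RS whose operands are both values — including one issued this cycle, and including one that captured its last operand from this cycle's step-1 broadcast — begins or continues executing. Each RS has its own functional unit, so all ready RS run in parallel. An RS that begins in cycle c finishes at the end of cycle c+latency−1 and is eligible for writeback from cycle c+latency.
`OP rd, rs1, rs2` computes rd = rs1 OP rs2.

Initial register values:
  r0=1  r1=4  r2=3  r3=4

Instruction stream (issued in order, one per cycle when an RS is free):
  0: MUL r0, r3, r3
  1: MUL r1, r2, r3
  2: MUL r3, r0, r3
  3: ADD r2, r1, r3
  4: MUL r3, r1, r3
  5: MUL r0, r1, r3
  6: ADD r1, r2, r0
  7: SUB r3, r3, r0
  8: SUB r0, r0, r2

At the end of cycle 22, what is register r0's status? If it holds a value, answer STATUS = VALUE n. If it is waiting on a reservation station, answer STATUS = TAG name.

STATUS = VALUE 9216

c1: issue MUL r0<-Mul1 | r0:Mul1,r1:4,r2:3,r3:4
c2: issue MUL r1<-Mul2 | r0:Mul1,r1:Mul2,r2:3,r3:4
c3: stall | r0:Mul1,r1:Mul2,r2:3,r3:4
c4: stall | r0:Mul1,r1:Mul2,r2:3,r3:4
c5: stall | r0:Mul1,r1:Mul2,r2:3,r3:4
c6: CDB Mul1=16; issue MUL r3<-Mul1 | r0:16,r1:Mul2,r2:3,r3:Mul1
c7: CDB Mul2=12; issue ADD r2<-Add1 | r0:16,r1:12,r2:Add1,r3:Mul1
c8: issue MUL r3<-Mul2 | r0:16,r1:12,r2:Add1,r3:Mul2
c9: stall | r0:16,r1:12,r2:Add1,r3:Mul2
c10: stall | r0:16,r1:12,r2:Add1,r3:Mul2
c11: CDB Mul1=64; issue MUL r0<-Mul1 | r0:Mul1,r1:12,r2:Add1,r3:Mul2
c12: issue ADD r1<-Add2 | r0:Mul1,r1:Add2,r2:Add1,r3:Mul2
c13: stall | r0:Mul1,r1:Add2,r2:Add1,r3:Mul2
c14: CDB Add1=76; issue SUB r3<-Add1 | r0:Mul1,r1:Add2,r2:76,r3:Add1
c15: stall | r0:Mul1,r1:Add2,r2:76,r3:Add1
c16: CDB Mul2=768; stall | r0:Mul1,r1:Add2,r2:76,r3:Add1
c17: stall | r0:Mul1,r1:Add2,r2:76,r3:Add1
c18: stall | r0:Mul1,r1:Add2,r2:76,r3:Add1
c19: stall | r0:Mul1,r1:Add2,r2:76,r3:Add1
c20: stall | r0:Mul1,r1:Add2,r2:76,r3:Add1
c21: CDB Mul1=9216; stall | r0:9216,r1:Add2,r2:76,r3:Add1
c22: stall | r0:9216,r1:Add2,r2:76,r3:Add1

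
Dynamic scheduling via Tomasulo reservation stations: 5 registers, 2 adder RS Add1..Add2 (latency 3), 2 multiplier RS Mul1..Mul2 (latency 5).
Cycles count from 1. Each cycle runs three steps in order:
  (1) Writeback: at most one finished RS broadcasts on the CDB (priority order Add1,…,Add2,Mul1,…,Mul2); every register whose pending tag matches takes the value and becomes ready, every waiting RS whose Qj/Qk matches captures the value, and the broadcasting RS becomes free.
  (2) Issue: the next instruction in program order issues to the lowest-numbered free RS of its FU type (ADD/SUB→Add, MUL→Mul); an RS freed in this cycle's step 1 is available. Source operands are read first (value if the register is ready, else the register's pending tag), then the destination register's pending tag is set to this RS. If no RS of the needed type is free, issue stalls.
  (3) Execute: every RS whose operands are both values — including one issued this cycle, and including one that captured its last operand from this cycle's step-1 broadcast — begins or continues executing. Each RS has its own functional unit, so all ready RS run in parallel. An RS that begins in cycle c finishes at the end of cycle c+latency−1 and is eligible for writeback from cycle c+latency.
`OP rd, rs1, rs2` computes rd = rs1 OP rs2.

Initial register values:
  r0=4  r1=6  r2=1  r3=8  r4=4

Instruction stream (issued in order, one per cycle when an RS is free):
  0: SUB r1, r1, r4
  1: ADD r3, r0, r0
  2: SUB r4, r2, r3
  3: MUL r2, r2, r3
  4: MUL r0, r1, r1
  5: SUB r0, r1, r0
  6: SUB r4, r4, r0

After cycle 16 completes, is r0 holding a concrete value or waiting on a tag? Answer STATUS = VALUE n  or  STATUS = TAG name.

cycle 1: issue SUB r1<-Add1 // r0:4,r1:Add1,r2:1,r3:8,r4:4
cycle 2: issue ADD r3<-Add2 // r0:4,r1:Add1,r2:1,r3:Add2,r4:4
cycle 3: stall // r0:4,r1:Add1,r2:1,r3:Add2,r4:4
cycle 4: CDB Add1=2; issue SUB r4<-Add1 // r0:4,r1:2,r2:1,r3:Add2,r4:Add1
cycle 5: CDB Add2=8; issue MUL r2<-Mul1 // r0:4,r1:2,r2:Mul1,r3:8,r4:Add1
cycle 6: issue MUL r0<-Mul2 // r0:Mul2,r1:2,r2:Mul1,r3:8,r4:Add1
cycle 7: issue SUB r0<-Add2 // r0:Add2,r1:2,r2:Mul1,r3:8,r4:Add1
cycle 8: CDB Add1=-7; issue SUB r4<-Add1 // r0:Add2,r1:2,r2:Mul1,r3:8,r4:Add1
cycle 9: - // r0:Add2,r1:2,r2:Mul1,r3:8,r4:Add1
cycle 10: CDB Mul1=8 // r0:Add2,r1:2,r2:8,r3:8,r4:Add1
cycle 11: CDB Mul2=4 // r0:Add2,r1:2,r2:8,r3:8,r4:Add1
cycle 12: - // r0:Add2,r1:2,r2:8,r3:8,r4:Add1
cycle 13: - // r0:Add2,r1:2,r2:8,r3:8,r4:Add1
cycle 14: CDB Add2=-2 // r0:-2,r1:2,r2:8,r3:8,r4:Add1
cycle 15: - // r0:-2,r1:2,r2:8,r3:8,r4:Add1
cycle 16: - // r0:-2,r1:2,r2:8,r3:8,r4:Add1

STATUS = VALUE -2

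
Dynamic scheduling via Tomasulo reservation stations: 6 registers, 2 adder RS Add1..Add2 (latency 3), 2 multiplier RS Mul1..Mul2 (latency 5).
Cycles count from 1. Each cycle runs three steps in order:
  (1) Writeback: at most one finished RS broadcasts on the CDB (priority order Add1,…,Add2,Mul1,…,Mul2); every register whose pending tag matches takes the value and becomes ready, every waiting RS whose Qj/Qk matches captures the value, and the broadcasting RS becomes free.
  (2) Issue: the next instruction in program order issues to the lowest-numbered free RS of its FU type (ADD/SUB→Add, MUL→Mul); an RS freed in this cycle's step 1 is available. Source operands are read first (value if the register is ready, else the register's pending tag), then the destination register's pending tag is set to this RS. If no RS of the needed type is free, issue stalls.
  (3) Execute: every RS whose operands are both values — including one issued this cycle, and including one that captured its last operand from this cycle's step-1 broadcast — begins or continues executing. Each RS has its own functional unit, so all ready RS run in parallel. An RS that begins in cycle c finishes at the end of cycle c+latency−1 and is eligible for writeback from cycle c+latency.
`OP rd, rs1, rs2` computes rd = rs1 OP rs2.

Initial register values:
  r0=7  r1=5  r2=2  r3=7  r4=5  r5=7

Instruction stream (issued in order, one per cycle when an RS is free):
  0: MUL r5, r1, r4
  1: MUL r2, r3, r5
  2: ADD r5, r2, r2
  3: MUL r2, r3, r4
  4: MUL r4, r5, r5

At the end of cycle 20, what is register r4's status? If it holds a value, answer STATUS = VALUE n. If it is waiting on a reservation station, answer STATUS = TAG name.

cycle 1: issue MUL r5<-Mul1 // r0:7,r1:5,r2:2,r3:7,r4:5,r5:Mul1
cycle 2: issue MUL r2<-Mul2 // r0:7,r1:5,r2:Mul2,r3:7,r4:5,r5:Mul1
cycle 3: issue ADD r5<-Add1 // r0:7,r1:5,r2:Mul2,r3:7,r4:5,r5:Add1
cycle 4: stall // r0:7,r1:5,r2:Mul2,r3:7,r4:5,r5:Add1
cycle 5: stall // r0:7,r1:5,r2:Mul2,r3:7,r4:5,r5:Add1
cycle 6: CDB Mul1=25; issue MUL r2<-Mul1 // r0:7,r1:5,r2:Mul1,r3:7,r4:5,r5:Add1
cycle 7: stall // r0:7,r1:5,r2:Mul1,r3:7,r4:5,r5:Add1
cycle 8: stall // r0:7,r1:5,r2:Mul1,r3:7,r4:5,r5:Add1
cycle 9: stall // r0:7,r1:5,r2:Mul1,r3:7,r4:5,r5:Add1
cycle 10: stall // r0:7,r1:5,r2:Mul1,r3:7,r4:5,r5:Add1
cycle 11: CDB Mul1=35; issue MUL r4<-Mul1 // r0:7,r1:5,r2:35,r3:7,r4:Mul1,r5:Add1
cycle 12: CDB Mul2=175 // r0:7,r1:5,r2:35,r3:7,r4:Mul1,r5:Add1
cycle 13: - // r0:7,r1:5,r2:35,r3:7,r4:Mul1,r5:Add1
cycle 14: - // r0:7,r1:5,r2:35,r3:7,r4:Mul1,r5:Add1
cycle 15: CDB Add1=350 // r0:7,r1:5,r2:35,r3:7,r4:Mul1,r5:350
cycle 16: - // r0:7,r1:5,r2:35,r3:7,r4:Mul1,r5:350
cycle 17: - // r0:7,r1:5,r2:35,r3:7,r4:Mul1,r5:350
cycle 18: - // r0:7,r1:5,r2:35,r3:7,r4:Mul1,r5:350
cycle 19: - // r0:7,r1:5,r2:35,r3:7,r4:Mul1,r5:350
cycle 20: CDB Mul1=122500 // r0:7,r1:5,r2:35,r3:7,r4:122500,r5:350

STATUS = VALUE 122500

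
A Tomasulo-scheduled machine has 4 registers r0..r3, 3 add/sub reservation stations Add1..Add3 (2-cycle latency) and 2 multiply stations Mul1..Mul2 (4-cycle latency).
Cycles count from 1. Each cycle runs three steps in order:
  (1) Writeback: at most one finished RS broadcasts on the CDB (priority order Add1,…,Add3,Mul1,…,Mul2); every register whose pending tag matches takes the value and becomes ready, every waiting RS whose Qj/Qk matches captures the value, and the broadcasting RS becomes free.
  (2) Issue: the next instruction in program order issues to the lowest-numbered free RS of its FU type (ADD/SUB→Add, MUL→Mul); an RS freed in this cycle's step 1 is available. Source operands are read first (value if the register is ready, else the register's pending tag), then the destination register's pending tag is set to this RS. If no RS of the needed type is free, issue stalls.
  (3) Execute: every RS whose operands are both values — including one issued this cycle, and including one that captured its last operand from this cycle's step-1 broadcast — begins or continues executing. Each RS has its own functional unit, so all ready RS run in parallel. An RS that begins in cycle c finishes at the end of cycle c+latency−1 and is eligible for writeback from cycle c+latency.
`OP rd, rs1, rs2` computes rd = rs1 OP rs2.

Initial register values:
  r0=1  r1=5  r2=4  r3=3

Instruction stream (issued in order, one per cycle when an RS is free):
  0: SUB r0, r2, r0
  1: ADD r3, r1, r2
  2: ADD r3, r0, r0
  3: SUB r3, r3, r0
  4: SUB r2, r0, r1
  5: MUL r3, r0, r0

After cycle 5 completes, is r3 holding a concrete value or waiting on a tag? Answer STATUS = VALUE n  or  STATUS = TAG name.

STATUS = TAG Add2

  c1: issue SUB r0<-Add1  regs: r0:Add1,r1:5,r2:4,r3:3
  c2: issue ADD r3<-Add2  regs: r0:Add1,r1:5,r2:4,r3:Add2
  c3: CDB Add1=3; issue ADD r3<-Add1  regs: r0:3,r1:5,r2:4,r3:Add1
  c4: CDB Add2=9; issue SUB r3<-Add2  regs: r0:3,r1:5,r2:4,r3:Add2
  c5: CDB Add1=6; issue SUB r2<-Add1  regs: r0:3,r1:5,r2:Add1,r3:Add2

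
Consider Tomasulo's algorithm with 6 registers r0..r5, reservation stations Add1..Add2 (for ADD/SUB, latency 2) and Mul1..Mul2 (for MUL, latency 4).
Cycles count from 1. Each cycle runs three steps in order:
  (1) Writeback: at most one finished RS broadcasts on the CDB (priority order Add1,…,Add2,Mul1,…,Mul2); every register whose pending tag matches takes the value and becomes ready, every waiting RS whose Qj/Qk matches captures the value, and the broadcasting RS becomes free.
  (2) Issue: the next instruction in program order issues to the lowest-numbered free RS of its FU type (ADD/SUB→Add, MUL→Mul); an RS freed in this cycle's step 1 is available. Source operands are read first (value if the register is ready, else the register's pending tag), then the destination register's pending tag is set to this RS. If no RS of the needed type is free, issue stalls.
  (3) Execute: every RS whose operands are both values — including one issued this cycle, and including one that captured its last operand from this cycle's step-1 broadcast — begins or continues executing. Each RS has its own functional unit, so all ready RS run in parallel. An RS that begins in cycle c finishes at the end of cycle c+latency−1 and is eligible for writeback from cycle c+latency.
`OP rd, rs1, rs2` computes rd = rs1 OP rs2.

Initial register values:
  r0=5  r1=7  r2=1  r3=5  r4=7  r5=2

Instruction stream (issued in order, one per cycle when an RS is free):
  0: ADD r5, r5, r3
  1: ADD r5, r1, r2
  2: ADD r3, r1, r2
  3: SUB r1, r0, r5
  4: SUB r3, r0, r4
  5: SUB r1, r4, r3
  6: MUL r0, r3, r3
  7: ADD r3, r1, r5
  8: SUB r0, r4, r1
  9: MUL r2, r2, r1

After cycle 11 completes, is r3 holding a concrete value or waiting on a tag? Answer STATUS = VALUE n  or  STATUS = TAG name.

  c1: issue ADD r5<-Add1  regs: r0:5,r1:7,r2:1,r3:5,r4:7,r5:Add1
  c2: issue ADD r5<-Add2  regs: r0:5,r1:7,r2:1,r3:5,r4:7,r5:Add2
  c3: CDB Add1=7; issue ADD r3<-Add1  regs: r0:5,r1:7,r2:1,r3:Add1,r4:7,r5:Add2
  c4: CDB Add2=8; issue SUB r1<-Add2  regs: r0:5,r1:Add2,r2:1,r3:Add1,r4:7,r5:8
  c5: CDB Add1=8; issue SUB r3<-Add1  regs: r0:5,r1:Add2,r2:1,r3:Add1,r4:7,r5:8
  c6: CDB Add2=-3; issue SUB r1<-Add2  regs: r0:5,r1:Add2,r2:1,r3:Add1,r4:7,r5:8
  c7: CDB Add1=-2; issue MUL r0<-Mul1  regs: r0:Mul1,r1:Add2,r2:1,r3:-2,r4:7,r5:8
  c8: issue ADD r3<-Add1  regs: r0:Mul1,r1:Add2,r2:1,r3:Add1,r4:7,r5:8
  c9: CDB Add2=9; issue SUB r0<-Add2  regs: r0:Add2,r1:9,r2:1,r3:Add1,r4:7,r5:8
  c10: issue MUL r2<-Mul2  regs: r0:Add2,r1:9,r2:Mul2,r3:Add1,r4:7,r5:8
  c11: CDB Add1=17  regs: r0:Add2,r1:9,r2:Mul2,r3:17,r4:7,r5:8

STATUS = VALUE 17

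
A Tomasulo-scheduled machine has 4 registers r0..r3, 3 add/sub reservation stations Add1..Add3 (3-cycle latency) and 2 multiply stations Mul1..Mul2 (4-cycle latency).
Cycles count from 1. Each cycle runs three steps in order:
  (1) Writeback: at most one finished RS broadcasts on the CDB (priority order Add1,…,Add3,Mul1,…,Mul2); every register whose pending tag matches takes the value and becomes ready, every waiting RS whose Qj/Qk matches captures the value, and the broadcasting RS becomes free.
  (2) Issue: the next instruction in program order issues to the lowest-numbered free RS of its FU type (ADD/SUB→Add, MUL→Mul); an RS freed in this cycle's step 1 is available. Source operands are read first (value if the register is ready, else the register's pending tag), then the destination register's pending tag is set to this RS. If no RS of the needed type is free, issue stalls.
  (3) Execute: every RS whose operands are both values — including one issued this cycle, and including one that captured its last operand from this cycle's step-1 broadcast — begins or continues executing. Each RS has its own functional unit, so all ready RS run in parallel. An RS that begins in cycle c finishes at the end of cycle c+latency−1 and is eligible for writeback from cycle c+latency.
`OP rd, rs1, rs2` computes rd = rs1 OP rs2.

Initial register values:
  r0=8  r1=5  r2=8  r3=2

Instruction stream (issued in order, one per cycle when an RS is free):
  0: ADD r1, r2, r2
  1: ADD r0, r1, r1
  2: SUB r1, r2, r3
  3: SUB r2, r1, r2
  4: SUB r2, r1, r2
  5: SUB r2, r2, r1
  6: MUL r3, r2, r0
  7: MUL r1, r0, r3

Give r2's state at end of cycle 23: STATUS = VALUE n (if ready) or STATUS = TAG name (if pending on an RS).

STATUS = VALUE 2

  c1: issue ADD r1<-Add1  regs: r0:8,r1:Add1,r2:8,r3:2
  c2: issue ADD r0<-Add2  regs: r0:Add2,r1:Add1,r2:8,r3:2
  c3: issue SUB r1<-Add3  regs: r0:Add2,r1:Add3,r2:8,r3:2
  c4: CDB Add1=16; issue SUB r2<-Add1  regs: r0:Add2,r1:Add3,r2:Add1,r3:2
  c5: stall  regs: r0:Add2,r1:Add3,r2:Add1,r3:2
  c6: CDB Add3=6; issue SUB r2<-Add3  regs: r0:Add2,r1:6,r2:Add3,r3:2
  c7: CDB Add2=32; issue SUB r2<-Add2  regs: r0:32,r1:6,r2:Add2,r3:2
  c8: issue MUL r3<-Mul1  regs: r0:32,r1:6,r2:Add2,r3:Mul1
  c9: CDB Add1=-2; issue MUL r1<-Mul2  regs: r0:32,r1:Mul2,r2:Add2,r3:Mul1
  c10: -  regs: r0:32,r1:Mul2,r2:Add2,r3:Mul1
  c11: -  regs: r0:32,r1:Mul2,r2:Add2,r3:Mul1
  c12: CDB Add3=8  regs: r0:32,r1:Mul2,r2:Add2,r3:Mul1
  c13: -  regs: r0:32,r1:Mul2,r2:Add2,r3:Mul1
  c14: -  regs: r0:32,r1:Mul2,r2:Add2,r3:Mul1
  c15: CDB Add2=2  regs: r0:32,r1:Mul2,r2:2,r3:Mul1
  c16: -  regs: r0:32,r1:Mul2,r2:2,r3:Mul1
  c17: -  regs: r0:32,r1:Mul2,r2:2,r3:Mul1
  c18: -  regs: r0:32,r1:Mul2,r2:2,r3:Mul1
  c19: CDB Mul1=64  regs: r0:32,r1:Mul2,r2:2,r3:64
  c20: -  regs: r0:32,r1:Mul2,r2:2,r3:64
  c21: -  regs: r0:32,r1:Mul2,r2:2,r3:64
  c22: -  regs: r0:32,r1:Mul2,r2:2,r3:64
  c23: CDB Mul2=2048  regs: r0:32,r1:2048,r2:2,r3:64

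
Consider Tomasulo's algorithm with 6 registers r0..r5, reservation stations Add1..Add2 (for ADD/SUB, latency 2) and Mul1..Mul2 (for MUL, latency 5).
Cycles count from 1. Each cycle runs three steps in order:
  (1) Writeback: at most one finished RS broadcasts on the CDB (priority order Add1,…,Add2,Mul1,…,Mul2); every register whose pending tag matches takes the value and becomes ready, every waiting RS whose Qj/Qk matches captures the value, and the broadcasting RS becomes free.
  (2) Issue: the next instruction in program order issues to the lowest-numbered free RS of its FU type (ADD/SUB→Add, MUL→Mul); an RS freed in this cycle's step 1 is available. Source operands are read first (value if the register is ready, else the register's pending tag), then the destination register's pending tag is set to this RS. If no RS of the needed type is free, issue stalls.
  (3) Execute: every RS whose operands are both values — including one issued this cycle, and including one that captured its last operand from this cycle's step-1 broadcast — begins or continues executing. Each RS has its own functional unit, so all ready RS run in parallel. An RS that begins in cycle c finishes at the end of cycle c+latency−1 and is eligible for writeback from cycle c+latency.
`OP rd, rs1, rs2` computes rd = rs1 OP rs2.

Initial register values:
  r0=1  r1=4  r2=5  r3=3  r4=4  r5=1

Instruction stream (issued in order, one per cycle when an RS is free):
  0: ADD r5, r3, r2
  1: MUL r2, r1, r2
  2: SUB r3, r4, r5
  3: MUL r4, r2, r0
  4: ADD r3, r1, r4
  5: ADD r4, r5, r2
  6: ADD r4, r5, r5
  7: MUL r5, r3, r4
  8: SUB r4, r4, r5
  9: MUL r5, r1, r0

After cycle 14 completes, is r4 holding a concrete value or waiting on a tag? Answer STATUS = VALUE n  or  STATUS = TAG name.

STATUS = TAG Add2

cycle 1: issue ADD r5<-Add1 // r0:1,r1:4,r2:5,r3:3,r4:4,r5:Add1
cycle 2: issue MUL r2<-Mul1 // r0:1,r1:4,r2:Mul1,r3:3,r4:4,r5:Add1
cycle 3: CDB Add1=8; issue SUB r3<-Add1 // r0:1,r1:4,r2:Mul1,r3:Add1,r4:4,r5:8
cycle 4: issue MUL r4<-Mul2 // r0:1,r1:4,r2:Mul1,r3:Add1,r4:Mul2,r5:8
cycle 5: CDB Add1=-4; issue ADD r3<-Add1 // r0:1,r1:4,r2:Mul1,r3:Add1,r4:Mul2,r5:8
cycle 6: issue ADD r4<-Add2 // r0:1,r1:4,r2:Mul1,r3:Add1,r4:Add2,r5:8
cycle 7: CDB Mul1=20; stall // r0:1,r1:4,r2:20,r3:Add1,r4:Add2,r5:8
cycle 8: stall // r0:1,r1:4,r2:20,r3:Add1,r4:Add2,r5:8
cycle 9: CDB Add2=28; issue ADD r4<-Add2 // r0:1,r1:4,r2:20,r3:Add1,r4:Add2,r5:8
cycle 10: issue MUL r5<-Mul1 // r0:1,r1:4,r2:20,r3:Add1,r4:Add2,r5:Mul1
cycle 11: CDB Add2=16; issue SUB r4<-Add2 // r0:1,r1:4,r2:20,r3:Add1,r4:Add2,r5:Mul1
cycle 12: CDB Mul2=20; issue MUL r5<-Mul2 // r0:1,r1:4,r2:20,r3:Add1,r4:Add2,r5:Mul2
cycle 13: - // r0:1,r1:4,r2:20,r3:Add1,r4:Add2,r5:Mul2
cycle 14: CDB Add1=24 // r0:1,r1:4,r2:20,r3:24,r4:Add2,r5:Mul2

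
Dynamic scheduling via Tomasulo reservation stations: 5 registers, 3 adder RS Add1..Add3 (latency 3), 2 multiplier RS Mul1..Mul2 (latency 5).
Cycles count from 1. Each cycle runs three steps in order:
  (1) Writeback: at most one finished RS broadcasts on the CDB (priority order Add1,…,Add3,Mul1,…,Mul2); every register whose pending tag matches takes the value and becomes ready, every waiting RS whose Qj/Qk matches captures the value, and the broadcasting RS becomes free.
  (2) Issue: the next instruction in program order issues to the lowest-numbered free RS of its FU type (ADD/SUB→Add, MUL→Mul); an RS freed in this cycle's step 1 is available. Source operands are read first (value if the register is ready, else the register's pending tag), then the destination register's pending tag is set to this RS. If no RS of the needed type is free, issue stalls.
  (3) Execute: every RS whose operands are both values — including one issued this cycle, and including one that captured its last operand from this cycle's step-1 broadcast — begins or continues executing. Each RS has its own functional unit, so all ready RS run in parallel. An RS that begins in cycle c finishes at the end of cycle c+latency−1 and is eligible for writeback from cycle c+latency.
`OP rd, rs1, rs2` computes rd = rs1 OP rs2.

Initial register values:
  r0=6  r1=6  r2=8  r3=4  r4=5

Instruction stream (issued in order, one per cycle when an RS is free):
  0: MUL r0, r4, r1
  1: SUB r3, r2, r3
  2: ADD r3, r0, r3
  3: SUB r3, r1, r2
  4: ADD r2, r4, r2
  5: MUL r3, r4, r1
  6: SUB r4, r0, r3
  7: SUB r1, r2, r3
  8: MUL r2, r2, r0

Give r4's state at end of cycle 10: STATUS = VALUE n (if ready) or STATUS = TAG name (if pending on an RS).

cycle 1: issue MUL r0<-Mul1 // r0:Mul1,r1:6,r2:8,r3:4,r4:5
cycle 2: issue SUB r3<-Add1 // r0:Mul1,r1:6,r2:8,r3:Add1,r4:5
cycle 3: issue ADD r3<-Add2 // r0:Mul1,r1:6,r2:8,r3:Add2,r4:5
cycle 4: issue SUB r3<-Add3 // r0:Mul1,r1:6,r2:8,r3:Add3,r4:5
cycle 5: CDB Add1=4; issue ADD r2<-Add1 // r0:Mul1,r1:6,r2:Add1,r3:Add3,r4:5
cycle 6: CDB Mul1=30; issue MUL r3<-Mul1 // r0:30,r1:6,r2:Add1,r3:Mul1,r4:5
cycle 7: CDB Add3=-2; issue SUB r4<-Add3 // r0:30,r1:6,r2:Add1,r3:Mul1,r4:Add3
cycle 8: CDB Add1=13; issue SUB r1<-Add1 // r0:30,r1:Add1,r2:13,r3:Mul1,r4:Add3
cycle 9: CDB Add2=34; issue MUL r2<-Mul2 // r0:30,r1:Add1,r2:Mul2,r3:Mul1,r4:Add3
cycle 10: - // r0:30,r1:Add1,r2:Mul2,r3:Mul1,r4:Add3

STATUS = TAG Add3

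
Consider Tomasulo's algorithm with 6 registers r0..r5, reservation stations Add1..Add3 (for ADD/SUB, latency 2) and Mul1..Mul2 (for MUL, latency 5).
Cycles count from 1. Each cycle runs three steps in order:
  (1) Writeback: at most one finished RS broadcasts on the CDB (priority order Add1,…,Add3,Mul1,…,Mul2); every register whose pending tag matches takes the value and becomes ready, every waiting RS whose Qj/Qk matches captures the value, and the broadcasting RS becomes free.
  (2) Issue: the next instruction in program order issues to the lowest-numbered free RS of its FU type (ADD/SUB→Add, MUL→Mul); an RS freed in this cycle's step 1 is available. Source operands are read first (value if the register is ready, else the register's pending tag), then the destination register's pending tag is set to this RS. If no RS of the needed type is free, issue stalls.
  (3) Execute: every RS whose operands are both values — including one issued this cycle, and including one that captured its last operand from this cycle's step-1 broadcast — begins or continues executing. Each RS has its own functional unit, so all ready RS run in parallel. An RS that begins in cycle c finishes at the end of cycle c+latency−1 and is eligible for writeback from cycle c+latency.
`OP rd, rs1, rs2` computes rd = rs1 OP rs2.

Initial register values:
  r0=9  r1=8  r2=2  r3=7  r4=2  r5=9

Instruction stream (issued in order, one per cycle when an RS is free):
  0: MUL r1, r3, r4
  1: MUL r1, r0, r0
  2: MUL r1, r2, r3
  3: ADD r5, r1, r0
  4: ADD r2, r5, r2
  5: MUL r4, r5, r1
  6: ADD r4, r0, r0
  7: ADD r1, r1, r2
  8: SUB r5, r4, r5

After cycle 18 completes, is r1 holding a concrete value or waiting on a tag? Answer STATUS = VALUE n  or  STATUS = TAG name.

STATUS = VALUE 39

c1: issue MUL r1<-Mul1 | r0:9,r1:Mul1,r2:2,r3:7,r4:2,r5:9
c2: issue MUL r1<-Mul2 | r0:9,r1:Mul2,r2:2,r3:7,r4:2,r5:9
c3: stall | r0:9,r1:Mul2,r2:2,r3:7,r4:2,r5:9
c4: stall | r0:9,r1:Mul2,r2:2,r3:7,r4:2,r5:9
c5: stall | r0:9,r1:Mul2,r2:2,r3:7,r4:2,r5:9
c6: CDB Mul1=14; issue MUL r1<-Mul1 | r0:9,r1:Mul1,r2:2,r3:7,r4:2,r5:9
c7: CDB Mul2=81; issue ADD r5<-Add1 | r0:9,r1:Mul1,r2:2,r3:7,r4:2,r5:Add1
c8: issue ADD r2<-Add2 | r0:9,r1:Mul1,r2:Add2,r3:7,r4:2,r5:Add1
c9: issue MUL r4<-Mul2 | r0:9,r1:Mul1,r2:Add2,r3:7,r4:Mul2,r5:Add1
c10: issue ADD r4<-Add3 | r0:9,r1:Mul1,r2:Add2,r3:7,r4:Add3,r5:Add1
c11: CDB Mul1=14; stall | r0:9,r1:14,r2:Add2,r3:7,r4:Add3,r5:Add1
c12: CDB Add3=18; issue ADD r1<-Add3 | r0:9,r1:Add3,r2:Add2,r3:7,r4:18,r5:Add1
c13: CDB Add1=23; issue SUB r5<-Add1 | r0:9,r1:Add3,r2:Add2,r3:7,r4:18,r5:Add1
c14: - | r0:9,r1:Add3,r2:Add2,r3:7,r4:18,r5:Add1
c15: CDB Add1=-5 | r0:9,r1:Add3,r2:Add2,r3:7,r4:18,r5:-5
c16: CDB Add2=25 | r0:9,r1:Add3,r2:25,r3:7,r4:18,r5:-5
c17: - | r0:9,r1:Add3,r2:25,r3:7,r4:18,r5:-5
c18: CDB Add3=39 | r0:9,r1:39,r2:25,r3:7,r4:18,r5:-5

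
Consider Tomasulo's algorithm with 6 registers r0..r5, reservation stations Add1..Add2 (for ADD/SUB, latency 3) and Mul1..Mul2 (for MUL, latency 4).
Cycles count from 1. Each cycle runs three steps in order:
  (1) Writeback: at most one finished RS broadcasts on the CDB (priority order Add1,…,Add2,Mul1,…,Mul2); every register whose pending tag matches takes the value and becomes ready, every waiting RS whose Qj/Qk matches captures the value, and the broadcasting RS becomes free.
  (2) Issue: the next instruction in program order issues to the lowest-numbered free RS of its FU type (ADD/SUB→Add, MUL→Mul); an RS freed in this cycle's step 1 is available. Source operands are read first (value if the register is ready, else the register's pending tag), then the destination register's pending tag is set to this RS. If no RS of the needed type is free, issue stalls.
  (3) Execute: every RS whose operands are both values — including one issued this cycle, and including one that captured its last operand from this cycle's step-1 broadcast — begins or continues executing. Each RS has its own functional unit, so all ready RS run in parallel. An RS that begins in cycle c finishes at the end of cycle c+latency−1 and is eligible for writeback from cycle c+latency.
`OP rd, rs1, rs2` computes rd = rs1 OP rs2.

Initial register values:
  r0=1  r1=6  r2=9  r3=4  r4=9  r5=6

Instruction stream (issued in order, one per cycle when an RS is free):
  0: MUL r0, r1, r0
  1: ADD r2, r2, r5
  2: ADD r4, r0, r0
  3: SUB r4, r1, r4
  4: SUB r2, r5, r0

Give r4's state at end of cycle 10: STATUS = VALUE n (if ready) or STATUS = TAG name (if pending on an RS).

cycle 1: issue MUL r0<-Mul1 // r0:Mul1,r1:6,r2:9,r3:4,r4:9,r5:6
cycle 2: issue ADD r2<-Add1 // r0:Mul1,r1:6,r2:Add1,r3:4,r4:9,r5:6
cycle 3: issue ADD r4<-Add2 // r0:Mul1,r1:6,r2:Add1,r3:4,r4:Add2,r5:6
cycle 4: stall // r0:Mul1,r1:6,r2:Add1,r3:4,r4:Add2,r5:6
cycle 5: CDB Add1=15; issue SUB r4<-Add1 // r0:Mul1,r1:6,r2:15,r3:4,r4:Add1,r5:6
cycle 6: CDB Mul1=6; stall // r0:6,r1:6,r2:15,r3:4,r4:Add1,r5:6
cycle 7: stall // r0:6,r1:6,r2:15,r3:4,r4:Add1,r5:6
cycle 8: stall // r0:6,r1:6,r2:15,r3:4,r4:Add1,r5:6
cycle 9: CDB Add2=12; issue SUB r2<-Add2 // r0:6,r1:6,r2:Add2,r3:4,r4:Add1,r5:6
cycle 10: - // r0:6,r1:6,r2:Add2,r3:4,r4:Add1,r5:6

STATUS = TAG Add1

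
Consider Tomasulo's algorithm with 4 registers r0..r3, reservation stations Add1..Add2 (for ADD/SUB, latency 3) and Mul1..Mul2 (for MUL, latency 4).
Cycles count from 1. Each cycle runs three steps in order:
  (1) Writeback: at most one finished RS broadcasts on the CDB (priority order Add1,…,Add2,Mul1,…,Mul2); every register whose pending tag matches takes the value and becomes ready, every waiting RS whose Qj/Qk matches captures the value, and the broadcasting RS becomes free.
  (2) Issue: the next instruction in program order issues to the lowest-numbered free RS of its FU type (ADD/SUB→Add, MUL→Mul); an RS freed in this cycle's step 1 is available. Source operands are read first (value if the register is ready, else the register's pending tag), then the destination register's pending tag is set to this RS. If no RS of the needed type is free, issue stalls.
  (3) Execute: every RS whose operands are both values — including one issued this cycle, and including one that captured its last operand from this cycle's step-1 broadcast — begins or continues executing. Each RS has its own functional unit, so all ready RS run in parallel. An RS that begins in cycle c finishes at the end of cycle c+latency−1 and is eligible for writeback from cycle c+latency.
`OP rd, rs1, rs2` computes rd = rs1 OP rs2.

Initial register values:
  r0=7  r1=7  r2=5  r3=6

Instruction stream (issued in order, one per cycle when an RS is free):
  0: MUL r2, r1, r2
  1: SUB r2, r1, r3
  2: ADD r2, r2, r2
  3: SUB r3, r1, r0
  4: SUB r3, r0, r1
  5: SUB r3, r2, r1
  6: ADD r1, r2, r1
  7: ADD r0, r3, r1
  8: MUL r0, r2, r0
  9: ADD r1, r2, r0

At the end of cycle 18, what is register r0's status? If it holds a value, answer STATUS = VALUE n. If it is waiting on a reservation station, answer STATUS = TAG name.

cycle 1: issue MUL r2<-Mul1 // r0:7,r1:7,r2:Mul1,r3:6
cycle 2: issue SUB r2<-Add1 // r0:7,r1:7,r2:Add1,r3:6
cycle 3: issue ADD r2<-Add2 // r0:7,r1:7,r2:Add2,r3:6
cycle 4: stall // r0:7,r1:7,r2:Add2,r3:6
cycle 5: CDB Add1=1; issue SUB r3<-Add1 // r0:7,r1:7,r2:Add2,r3:Add1
cycle 6: CDB Mul1=35; stall // r0:7,r1:7,r2:Add2,r3:Add1
cycle 7: stall // r0:7,r1:7,r2:Add2,r3:Add1
cycle 8: CDB Add1=0; issue SUB r3<-Add1 // r0:7,r1:7,r2:Add2,r3:Add1
cycle 9: CDB Add2=2; issue SUB r3<-Add2 // r0:7,r1:7,r2:2,r3:Add2
cycle 10: stall // r0:7,r1:7,r2:2,r3:Add2
cycle 11: CDB Add1=0; issue ADD r1<-Add1 // r0:7,r1:Add1,r2:2,r3:Add2
cycle 12: CDB Add2=-5; issue ADD r0<-Add2 // r0:Add2,r1:Add1,r2:2,r3:-5
cycle 13: issue MUL r0<-Mul1 // r0:Mul1,r1:Add1,r2:2,r3:-5
cycle 14: CDB Add1=9; issue ADD r1<-Add1 // r0:Mul1,r1:Add1,r2:2,r3:-5
cycle 15: - // r0:Mul1,r1:Add1,r2:2,r3:-5
cycle 16: - // r0:Mul1,r1:Add1,r2:2,r3:-5
cycle 17: CDB Add2=4 // r0:Mul1,r1:Add1,r2:2,r3:-5
cycle 18: - // r0:Mul1,r1:Add1,r2:2,r3:-5

STATUS = TAG Mul1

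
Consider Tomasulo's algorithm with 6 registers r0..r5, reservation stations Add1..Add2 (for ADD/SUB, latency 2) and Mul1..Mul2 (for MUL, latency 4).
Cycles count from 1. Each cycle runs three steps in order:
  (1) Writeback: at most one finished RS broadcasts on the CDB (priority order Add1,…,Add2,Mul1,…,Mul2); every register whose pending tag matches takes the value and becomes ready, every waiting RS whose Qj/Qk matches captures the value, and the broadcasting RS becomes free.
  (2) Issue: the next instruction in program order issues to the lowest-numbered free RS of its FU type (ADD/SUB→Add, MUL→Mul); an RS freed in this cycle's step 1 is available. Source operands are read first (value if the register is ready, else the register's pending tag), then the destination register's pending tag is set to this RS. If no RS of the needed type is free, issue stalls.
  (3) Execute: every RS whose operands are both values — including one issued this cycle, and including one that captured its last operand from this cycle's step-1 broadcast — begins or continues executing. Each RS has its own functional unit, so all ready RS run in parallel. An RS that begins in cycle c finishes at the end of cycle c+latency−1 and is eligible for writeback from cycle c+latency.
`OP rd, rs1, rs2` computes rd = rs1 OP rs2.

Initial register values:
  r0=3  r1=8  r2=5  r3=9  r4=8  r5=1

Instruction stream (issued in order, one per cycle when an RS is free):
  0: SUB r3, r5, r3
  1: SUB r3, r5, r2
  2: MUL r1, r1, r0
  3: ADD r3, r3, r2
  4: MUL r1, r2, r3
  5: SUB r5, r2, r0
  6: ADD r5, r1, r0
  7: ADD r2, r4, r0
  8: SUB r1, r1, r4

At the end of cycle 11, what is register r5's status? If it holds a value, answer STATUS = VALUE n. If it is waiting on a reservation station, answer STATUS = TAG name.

c1: issue SUB r3<-Add1 | r0:3,r1:8,r2:5,r3:Add1,r4:8,r5:1
c2: issue SUB r3<-Add2 | r0:3,r1:8,r2:5,r3:Add2,r4:8,r5:1
c3: CDB Add1=-8; issue MUL r1<-Mul1 | r0:3,r1:Mul1,r2:5,r3:Add2,r4:8,r5:1
c4: CDB Add2=-4; issue ADD r3<-Add1 | r0:3,r1:Mul1,r2:5,r3:Add1,r4:8,r5:1
c5: issue MUL r1<-Mul2 | r0:3,r1:Mul2,r2:5,r3:Add1,r4:8,r5:1
c6: CDB Add1=1; issue SUB r5<-Add1 | r0:3,r1:Mul2,r2:5,r3:1,r4:8,r5:Add1
c7: CDB Mul1=24; issue ADD r5<-Add2 | r0:3,r1:Mul2,r2:5,r3:1,r4:8,r5:Add2
c8: CDB Add1=2; issue ADD r2<-Add1 | r0:3,r1:Mul2,r2:Add1,r3:1,r4:8,r5:Add2
c9: stall | r0:3,r1:Mul2,r2:Add1,r3:1,r4:8,r5:Add2
c10: CDB Add1=11; issue SUB r1<-Add1 | r0:3,r1:Add1,r2:11,r3:1,r4:8,r5:Add2
c11: CDB Mul2=5 | r0:3,r1:Add1,r2:11,r3:1,r4:8,r5:Add2

STATUS = TAG Add2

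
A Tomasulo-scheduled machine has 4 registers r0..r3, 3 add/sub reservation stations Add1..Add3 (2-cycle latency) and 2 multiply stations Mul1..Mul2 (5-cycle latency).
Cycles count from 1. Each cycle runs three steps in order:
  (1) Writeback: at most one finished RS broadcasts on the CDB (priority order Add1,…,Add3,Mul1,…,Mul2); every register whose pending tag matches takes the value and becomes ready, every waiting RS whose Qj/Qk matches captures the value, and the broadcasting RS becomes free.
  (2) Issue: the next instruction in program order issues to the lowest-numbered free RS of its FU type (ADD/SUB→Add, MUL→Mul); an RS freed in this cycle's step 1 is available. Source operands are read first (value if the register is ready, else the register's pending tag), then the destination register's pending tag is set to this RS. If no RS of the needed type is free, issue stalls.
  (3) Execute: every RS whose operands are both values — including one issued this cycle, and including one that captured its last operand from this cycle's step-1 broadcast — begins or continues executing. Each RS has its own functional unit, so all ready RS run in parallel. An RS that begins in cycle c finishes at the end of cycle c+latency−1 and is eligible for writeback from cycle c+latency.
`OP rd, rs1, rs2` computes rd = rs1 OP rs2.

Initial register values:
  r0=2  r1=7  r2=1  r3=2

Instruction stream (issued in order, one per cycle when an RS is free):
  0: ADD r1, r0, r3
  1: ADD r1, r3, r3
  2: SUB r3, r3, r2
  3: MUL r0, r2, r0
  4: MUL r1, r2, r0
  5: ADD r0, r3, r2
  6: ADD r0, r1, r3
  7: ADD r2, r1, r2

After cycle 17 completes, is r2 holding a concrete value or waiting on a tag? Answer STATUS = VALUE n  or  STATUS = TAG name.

  c1: issue ADD r1<-Add1  regs: r0:2,r1:Add1,r2:1,r3:2
  c2: issue ADD r1<-Add2  regs: r0:2,r1:Add2,r2:1,r3:2
  c3: CDB Add1=4; issue SUB r3<-Add1  regs: r0:2,r1:Add2,r2:1,r3:Add1
  c4: CDB Add2=4; issue MUL r0<-Mul1  regs: r0:Mul1,r1:4,r2:1,r3:Add1
  c5: CDB Add1=1; issue MUL r1<-Mul2  regs: r0:Mul1,r1:Mul2,r2:1,r3:1
  c6: issue ADD r0<-Add1  regs: r0:Add1,r1:Mul2,r2:1,r3:1
  c7: issue ADD r0<-Add2  regs: r0:Add2,r1:Mul2,r2:1,r3:1
  c8: CDB Add1=2; issue ADD r2<-Add1  regs: r0:Add2,r1:Mul2,r2:Add1,r3:1
  c9: CDB Mul1=2  regs: r0:Add2,r1:Mul2,r2:Add1,r3:1
  c10: -  regs: r0:Add2,r1:Mul2,r2:Add1,r3:1
  c11: -  regs: r0:Add2,r1:Mul2,r2:Add1,r3:1
  c12: -  regs: r0:Add2,r1:Mul2,r2:Add1,r3:1
  c13: -  regs: r0:Add2,r1:Mul2,r2:Add1,r3:1
  c14: CDB Mul2=2  regs: r0:Add2,r1:2,r2:Add1,r3:1
  c15: -  regs: r0:Add2,r1:2,r2:Add1,r3:1
  c16: CDB Add1=3  regs: r0:Add2,r1:2,r2:3,r3:1
  c17: CDB Add2=3  regs: r0:3,r1:2,r2:3,r3:1

STATUS = VALUE 3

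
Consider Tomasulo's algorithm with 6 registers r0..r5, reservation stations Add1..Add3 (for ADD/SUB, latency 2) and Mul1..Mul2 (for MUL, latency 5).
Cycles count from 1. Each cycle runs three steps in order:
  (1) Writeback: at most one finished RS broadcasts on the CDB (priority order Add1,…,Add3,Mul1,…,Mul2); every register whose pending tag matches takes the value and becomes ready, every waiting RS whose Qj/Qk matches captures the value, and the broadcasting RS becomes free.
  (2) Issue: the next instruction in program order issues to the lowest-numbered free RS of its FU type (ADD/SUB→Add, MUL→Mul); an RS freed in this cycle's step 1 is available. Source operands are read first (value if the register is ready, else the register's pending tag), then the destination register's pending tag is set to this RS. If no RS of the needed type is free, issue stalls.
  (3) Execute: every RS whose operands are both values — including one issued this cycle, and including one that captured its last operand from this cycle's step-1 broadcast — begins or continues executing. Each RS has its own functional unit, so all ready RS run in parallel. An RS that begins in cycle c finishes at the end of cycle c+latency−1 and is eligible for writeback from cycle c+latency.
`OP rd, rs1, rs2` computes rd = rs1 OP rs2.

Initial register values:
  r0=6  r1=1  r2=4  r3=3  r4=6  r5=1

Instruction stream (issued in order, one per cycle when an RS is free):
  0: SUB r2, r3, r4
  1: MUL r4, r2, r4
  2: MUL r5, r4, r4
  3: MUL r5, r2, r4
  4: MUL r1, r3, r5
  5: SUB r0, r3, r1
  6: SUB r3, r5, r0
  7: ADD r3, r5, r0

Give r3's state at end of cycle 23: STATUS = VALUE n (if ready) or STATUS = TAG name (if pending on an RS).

  c1: issue SUB r2<-Add1  regs: r0:6,r1:1,r2:Add1,r3:3,r4:6,r5:1
  c2: issue MUL r4<-Mul1  regs: r0:6,r1:1,r2:Add1,r3:3,r4:Mul1,r5:1
  c3: CDB Add1=-3; issue MUL r5<-Mul2  regs: r0:6,r1:1,r2:-3,r3:3,r4:Mul1,r5:Mul2
  c4: stall  regs: r0:6,r1:1,r2:-3,r3:3,r4:Mul1,r5:Mul2
  c5: stall  regs: r0:6,r1:1,r2:-3,r3:3,r4:Mul1,r5:Mul2
  c6: stall  regs: r0:6,r1:1,r2:-3,r3:3,r4:Mul1,r5:Mul2
  c7: stall  regs: r0:6,r1:1,r2:-3,r3:3,r4:Mul1,r5:Mul2
  c8: CDB Mul1=-18; issue MUL r5<-Mul1  regs: r0:6,r1:1,r2:-3,r3:3,r4:-18,r5:Mul1
  c9: stall  regs: r0:6,r1:1,r2:-3,r3:3,r4:-18,r5:Mul1
  c10: stall  regs: r0:6,r1:1,r2:-3,r3:3,r4:-18,r5:Mul1
  c11: stall  regs: r0:6,r1:1,r2:-3,r3:3,r4:-18,r5:Mul1
  c12: stall  regs: r0:6,r1:1,r2:-3,r3:3,r4:-18,r5:Mul1
  c13: CDB Mul1=54; issue MUL r1<-Mul1  regs: r0:6,r1:Mul1,r2:-3,r3:3,r4:-18,r5:54
  c14: CDB Mul2=324; issue SUB r0<-Add1  regs: r0:Add1,r1:Mul1,r2:-3,r3:3,r4:-18,r5:54
  c15: issue SUB r3<-Add2  regs: r0:Add1,r1:Mul1,r2:-3,r3:Add2,r4:-18,r5:54
  c16: issue ADD r3<-Add3  regs: r0:Add1,r1:Mul1,r2:-3,r3:Add3,r4:-18,r5:54
  c17: -  regs: r0:Add1,r1:Mul1,r2:-3,r3:Add3,r4:-18,r5:54
  c18: CDB Mul1=162  regs: r0:Add1,r1:162,r2:-3,r3:Add3,r4:-18,r5:54
  c19: -  regs: r0:Add1,r1:162,r2:-3,r3:Add3,r4:-18,r5:54
  c20: CDB Add1=-159  regs: r0:-159,r1:162,r2:-3,r3:Add3,r4:-18,r5:54
  c21: -  regs: r0:-159,r1:162,r2:-3,r3:Add3,r4:-18,r5:54
  c22: CDB Add2=213  regs: r0:-159,r1:162,r2:-3,r3:Add3,r4:-18,r5:54
  c23: CDB Add3=-105  regs: r0:-159,r1:162,r2:-3,r3:-105,r4:-18,r5:54

STATUS = VALUE -105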